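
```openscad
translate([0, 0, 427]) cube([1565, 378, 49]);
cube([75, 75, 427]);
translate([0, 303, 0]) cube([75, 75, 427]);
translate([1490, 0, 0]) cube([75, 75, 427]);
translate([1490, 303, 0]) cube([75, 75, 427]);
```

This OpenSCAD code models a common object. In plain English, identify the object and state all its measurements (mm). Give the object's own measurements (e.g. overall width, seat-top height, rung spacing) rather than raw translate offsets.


A bench: a 1565×378 mm seat slab, 49 mm thick, top at z = 476 mm, on four 75×75 mm square legs flush with the seat corners and standing on z = 0.


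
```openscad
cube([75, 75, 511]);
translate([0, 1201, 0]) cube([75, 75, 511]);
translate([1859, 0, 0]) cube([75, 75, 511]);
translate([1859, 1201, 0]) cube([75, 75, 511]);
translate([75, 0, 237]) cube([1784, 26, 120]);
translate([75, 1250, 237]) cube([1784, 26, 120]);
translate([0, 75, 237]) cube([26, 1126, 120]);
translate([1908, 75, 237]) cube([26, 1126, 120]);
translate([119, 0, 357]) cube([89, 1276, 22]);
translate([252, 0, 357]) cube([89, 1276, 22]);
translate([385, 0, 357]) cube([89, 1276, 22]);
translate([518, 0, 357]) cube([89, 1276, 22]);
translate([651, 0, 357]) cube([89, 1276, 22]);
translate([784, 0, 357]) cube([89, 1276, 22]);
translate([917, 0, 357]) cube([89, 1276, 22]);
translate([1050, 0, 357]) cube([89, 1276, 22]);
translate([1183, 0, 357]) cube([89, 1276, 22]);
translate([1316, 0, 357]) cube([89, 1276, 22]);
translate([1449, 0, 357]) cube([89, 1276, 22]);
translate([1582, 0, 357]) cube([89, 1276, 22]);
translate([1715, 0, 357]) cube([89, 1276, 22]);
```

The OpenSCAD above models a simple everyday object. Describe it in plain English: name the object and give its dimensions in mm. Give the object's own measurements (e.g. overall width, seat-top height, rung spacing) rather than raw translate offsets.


A bed frame 1934 mm long (x) by 1276 mm wide (y). Four 75×75 mm corner posts, 511 mm tall, at the corners of the footprint. Four rails of 26 mm thickness and 120 mm height run between adjacent posts with their undersides at z = 237 mm, their outer faces flush with the outside of the frame (the two x-running rails run between the posts' inner faces; the two y-running rails run between the posts' inner faces). 13 slats, each 89 mm wide (x) and 22 mm thick, lie across the top of the two x-running rails, running the full 1276 mm width of the frame in y; along x they sit between the end posts with a 44 mm gap after the −x posts and between neighbouring slats, leaving 55 mm before the +x posts.


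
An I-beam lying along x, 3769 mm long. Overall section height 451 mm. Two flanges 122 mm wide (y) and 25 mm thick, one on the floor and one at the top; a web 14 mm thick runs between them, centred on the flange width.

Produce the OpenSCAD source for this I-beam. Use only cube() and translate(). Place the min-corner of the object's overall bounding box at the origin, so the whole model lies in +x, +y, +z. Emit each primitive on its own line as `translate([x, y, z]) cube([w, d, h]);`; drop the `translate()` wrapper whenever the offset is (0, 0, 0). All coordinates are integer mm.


cube([3769, 122, 25]);
translate([0, 54, 25]) cube([3769, 14, 401]);
translate([0, 0, 426]) cube([3769, 122, 25]);


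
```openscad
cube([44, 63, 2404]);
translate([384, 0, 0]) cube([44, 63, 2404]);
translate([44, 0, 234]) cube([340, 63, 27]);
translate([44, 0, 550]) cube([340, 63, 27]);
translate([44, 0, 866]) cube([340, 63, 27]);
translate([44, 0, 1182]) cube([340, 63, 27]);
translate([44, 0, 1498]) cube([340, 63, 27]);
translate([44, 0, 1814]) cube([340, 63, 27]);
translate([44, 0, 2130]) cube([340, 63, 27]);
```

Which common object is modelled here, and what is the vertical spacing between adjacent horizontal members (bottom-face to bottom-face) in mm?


A ladder. The rung spacing is 316 mm.

Two tall 44×63 posts with 7 short bars between them — a ladder. Adjacent rungs sit at z = 234 and z = 550, so the spacing is 550 − 234 = 316 mm.


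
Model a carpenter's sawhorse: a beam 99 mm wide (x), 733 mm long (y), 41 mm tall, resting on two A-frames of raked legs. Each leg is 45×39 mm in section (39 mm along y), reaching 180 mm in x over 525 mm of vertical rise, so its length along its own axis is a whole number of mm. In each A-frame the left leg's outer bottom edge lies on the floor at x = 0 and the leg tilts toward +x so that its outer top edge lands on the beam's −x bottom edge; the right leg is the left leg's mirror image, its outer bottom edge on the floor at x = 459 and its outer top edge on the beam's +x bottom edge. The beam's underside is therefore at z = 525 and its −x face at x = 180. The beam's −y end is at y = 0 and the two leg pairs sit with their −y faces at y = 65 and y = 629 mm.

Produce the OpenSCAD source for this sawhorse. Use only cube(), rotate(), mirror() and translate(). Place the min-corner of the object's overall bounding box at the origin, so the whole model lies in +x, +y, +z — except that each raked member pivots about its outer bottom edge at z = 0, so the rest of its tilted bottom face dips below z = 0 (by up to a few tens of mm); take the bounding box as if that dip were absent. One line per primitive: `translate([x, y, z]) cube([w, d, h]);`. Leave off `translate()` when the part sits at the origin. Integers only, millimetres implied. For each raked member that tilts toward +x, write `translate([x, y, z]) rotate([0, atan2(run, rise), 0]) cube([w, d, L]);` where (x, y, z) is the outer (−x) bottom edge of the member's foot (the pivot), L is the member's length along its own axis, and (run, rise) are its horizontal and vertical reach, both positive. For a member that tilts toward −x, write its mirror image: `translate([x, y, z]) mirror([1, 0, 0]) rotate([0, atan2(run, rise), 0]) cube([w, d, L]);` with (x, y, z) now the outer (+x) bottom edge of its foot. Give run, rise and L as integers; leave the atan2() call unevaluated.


translate([180, 0, 525]) cube([99, 733, 41]);
translate([0, 65, 0]) rotate([0, atan2(180, 525), 0]) cube([45, 39, 555]);
translate([459, 65, 0]) mirror([1, 0, 0]) rotate([0, atan2(180, 525), 0]) cube([45, 39, 555]);
translate([0, 629, 0]) rotate([0, atan2(180, 525), 0]) cube([45, 39, 555]);
translate([459, 629, 0]) mirror([1, 0, 0]) rotate([0, atan2(180, 525), 0]) cube([45, 39, 555]);


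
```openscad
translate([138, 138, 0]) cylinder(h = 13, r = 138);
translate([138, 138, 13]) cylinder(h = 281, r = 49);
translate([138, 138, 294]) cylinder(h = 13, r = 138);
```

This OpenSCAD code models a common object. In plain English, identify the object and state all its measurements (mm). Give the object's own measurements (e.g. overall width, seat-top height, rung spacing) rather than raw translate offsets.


A spool: two coaxial disc flanges of radius 138 mm and thickness 13 mm, joined by a core cylinder of radius 49 mm and height 281 mm. The lower flange rests on z = 0 and the three cylinders share a vertical axis.


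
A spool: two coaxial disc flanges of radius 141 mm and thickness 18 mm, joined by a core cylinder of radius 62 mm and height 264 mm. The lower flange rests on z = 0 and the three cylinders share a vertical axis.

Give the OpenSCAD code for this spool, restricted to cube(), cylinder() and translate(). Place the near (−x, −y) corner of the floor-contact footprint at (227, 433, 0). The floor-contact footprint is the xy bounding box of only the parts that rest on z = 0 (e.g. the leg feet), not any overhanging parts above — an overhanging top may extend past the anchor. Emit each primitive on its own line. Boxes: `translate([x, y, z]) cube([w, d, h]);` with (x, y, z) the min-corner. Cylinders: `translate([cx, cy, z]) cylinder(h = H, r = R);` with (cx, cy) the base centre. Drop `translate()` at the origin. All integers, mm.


translate([368, 574, 0]) cylinder(h = 18, r = 141);
translate([368, 574, 18]) cylinder(h = 264, r = 62);
translate([368, 574, 282]) cylinder(h = 18, r = 141);


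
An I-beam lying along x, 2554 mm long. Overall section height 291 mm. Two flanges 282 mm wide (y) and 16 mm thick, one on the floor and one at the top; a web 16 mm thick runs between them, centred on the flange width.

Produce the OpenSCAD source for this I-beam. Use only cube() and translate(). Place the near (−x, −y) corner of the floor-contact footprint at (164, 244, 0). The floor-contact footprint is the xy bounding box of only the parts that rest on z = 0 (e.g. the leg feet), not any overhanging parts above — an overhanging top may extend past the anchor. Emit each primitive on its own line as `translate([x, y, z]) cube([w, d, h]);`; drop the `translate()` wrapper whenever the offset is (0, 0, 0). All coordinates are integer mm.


translate([164, 244, 0]) cube([2554, 282, 16]);
translate([164, 377, 16]) cube([2554, 16, 259]);
translate([164, 244, 275]) cube([2554, 282, 16]);


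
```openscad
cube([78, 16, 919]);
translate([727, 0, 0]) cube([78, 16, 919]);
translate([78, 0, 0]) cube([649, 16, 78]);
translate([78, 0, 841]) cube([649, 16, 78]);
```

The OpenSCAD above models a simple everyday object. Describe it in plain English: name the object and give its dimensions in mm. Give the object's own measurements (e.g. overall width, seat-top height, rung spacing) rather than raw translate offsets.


A rectangular picture frame lying in the x–z plane (depth along y). The opening is 649 mm wide (x) by 763 mm tall (z), surrounded by a border 78 mm wide on all four sides. The frame is 16 mm deep and is made of two full-height vertical stiles with two horizontal rails fitted between them.


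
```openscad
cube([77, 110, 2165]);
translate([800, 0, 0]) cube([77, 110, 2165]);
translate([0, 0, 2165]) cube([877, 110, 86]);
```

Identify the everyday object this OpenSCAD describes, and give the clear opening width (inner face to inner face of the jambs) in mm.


A door frame. The clear opening width is 723 mm.

Two 2165 mm tall posts with a header on top — a door frame. The left jamb is 77 mm wide at x = 0; the right jamb starts at x = 800. The clear opening is 800 − 77 = 723 mm.


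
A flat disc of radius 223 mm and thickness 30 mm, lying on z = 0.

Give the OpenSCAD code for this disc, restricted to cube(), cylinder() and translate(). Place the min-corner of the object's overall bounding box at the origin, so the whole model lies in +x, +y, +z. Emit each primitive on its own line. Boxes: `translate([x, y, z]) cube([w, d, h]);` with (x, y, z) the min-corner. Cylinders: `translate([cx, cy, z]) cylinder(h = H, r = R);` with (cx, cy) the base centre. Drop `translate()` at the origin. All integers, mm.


translate([223, 223, 0]) cylinder(h = 30, r = 223);


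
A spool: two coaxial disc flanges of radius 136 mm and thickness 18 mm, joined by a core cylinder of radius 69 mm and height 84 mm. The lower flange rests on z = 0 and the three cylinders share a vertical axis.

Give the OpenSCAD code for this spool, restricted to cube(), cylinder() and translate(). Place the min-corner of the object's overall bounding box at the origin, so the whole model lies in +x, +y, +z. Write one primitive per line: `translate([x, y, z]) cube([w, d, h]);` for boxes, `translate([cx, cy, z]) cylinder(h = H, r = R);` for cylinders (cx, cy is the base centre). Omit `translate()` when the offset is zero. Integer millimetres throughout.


translate([136, 136, 0]) cylinder(h = 18, r = 136);
translate([136, 136, 18]) cylinder(h = 84, r = 69);
translate([136, 136, 102]) cylinder(h = 18, r = 136);


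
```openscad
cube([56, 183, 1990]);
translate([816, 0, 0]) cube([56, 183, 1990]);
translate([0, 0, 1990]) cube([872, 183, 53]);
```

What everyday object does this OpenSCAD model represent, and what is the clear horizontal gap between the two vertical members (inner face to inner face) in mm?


A door frame. The clear opening width is 760 mm.

Two 1990 mm tall posts with a header on top — a door frame. The left jamb is 56 mm wide at x = 0; the right jamb starts at x = 816. The clear opening is 816 − 56 = 760 mm.


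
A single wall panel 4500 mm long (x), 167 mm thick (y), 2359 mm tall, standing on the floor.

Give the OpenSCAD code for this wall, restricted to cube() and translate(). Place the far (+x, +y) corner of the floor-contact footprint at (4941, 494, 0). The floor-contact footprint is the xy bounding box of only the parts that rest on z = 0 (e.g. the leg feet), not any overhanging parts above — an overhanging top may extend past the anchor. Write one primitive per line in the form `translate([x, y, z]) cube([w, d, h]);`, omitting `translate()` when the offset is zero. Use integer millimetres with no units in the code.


translate([441, 327, 0]) cube([4500, 167, 2359]);


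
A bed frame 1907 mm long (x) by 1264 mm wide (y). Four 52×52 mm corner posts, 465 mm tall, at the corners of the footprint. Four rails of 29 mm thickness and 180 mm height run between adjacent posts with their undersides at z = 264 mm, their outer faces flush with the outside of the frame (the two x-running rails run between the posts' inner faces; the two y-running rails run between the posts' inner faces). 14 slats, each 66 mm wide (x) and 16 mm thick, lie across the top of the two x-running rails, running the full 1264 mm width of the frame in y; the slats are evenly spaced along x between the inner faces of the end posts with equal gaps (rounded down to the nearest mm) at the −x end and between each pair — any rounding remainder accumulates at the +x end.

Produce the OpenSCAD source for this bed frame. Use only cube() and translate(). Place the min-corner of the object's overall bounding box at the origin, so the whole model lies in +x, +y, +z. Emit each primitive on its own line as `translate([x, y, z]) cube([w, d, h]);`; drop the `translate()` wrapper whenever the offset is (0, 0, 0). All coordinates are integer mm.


cube([52, 52, 465]);
translate([0, 1212, 0]) cube([52, 52, 465]);
translate([1855, 0, 0]) cube([52, 52, 465]);
translate([1855, 1212, 0]) cube([52, 52, 465]);
translate([52, 0, 264]) cube([1803, 29, 180]);
translate([52, 1235, 264]) cube([1803, 29, 180]);
translate([0, 52, 264]) cube([29, 1160, 180]);
translate([1878, 52, 264]) cube([29, 1160, 180]);
translate([110, 0, 444]) cube([66, 1264, 16]);
translate([234, 0, 444]) cube([66, 1264, 16]);
translate([358, 0, 444]) cube([66, 1264, 16]);
translate([482, 0, 444]) cube([66, 1264, 16]);
translate([606, 0, 444]) cube([66, 1264, 16]);
translate([730, 0, 444]) cube([66, 1264, 16]);
translate([854, 0, 444]) cube([66, 1264, 16]);
translate([978, 0, 444]) cube([66, 1264, 16]);
translate([1102, 0, 444]) cube([66, 1264, 16]);
translate([1226, 0, 444]) cube([66, 1264, 16]);
translate([1350, 0, 444]) cube([66, 1264, 16]);
translate([1474, 0, 444]) cube([66, 1264, 16]);
translate([1598, 0, 444]) cube([66, 1264, 16]);
translate([1722, 0, 444]) cube([66, 1264, 16]);


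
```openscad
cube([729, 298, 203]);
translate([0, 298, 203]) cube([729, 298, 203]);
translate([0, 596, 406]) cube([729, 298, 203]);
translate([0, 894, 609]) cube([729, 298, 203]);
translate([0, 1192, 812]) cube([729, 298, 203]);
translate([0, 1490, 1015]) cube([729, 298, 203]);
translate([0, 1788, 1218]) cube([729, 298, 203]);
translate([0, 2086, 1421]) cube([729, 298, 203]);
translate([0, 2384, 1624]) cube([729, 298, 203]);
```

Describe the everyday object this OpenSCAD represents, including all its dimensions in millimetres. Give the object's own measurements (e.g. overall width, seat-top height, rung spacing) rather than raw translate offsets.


A straight staircase of 9 solid steps. Each step is 729 mm wide (x), 298 mm deep (y, the going) and 203 mm tall (the rise). The first step rests on the floor; each subsequent step sits one going further in +y and one rise higher in +z, directly behind and above the previous step with no overlap.


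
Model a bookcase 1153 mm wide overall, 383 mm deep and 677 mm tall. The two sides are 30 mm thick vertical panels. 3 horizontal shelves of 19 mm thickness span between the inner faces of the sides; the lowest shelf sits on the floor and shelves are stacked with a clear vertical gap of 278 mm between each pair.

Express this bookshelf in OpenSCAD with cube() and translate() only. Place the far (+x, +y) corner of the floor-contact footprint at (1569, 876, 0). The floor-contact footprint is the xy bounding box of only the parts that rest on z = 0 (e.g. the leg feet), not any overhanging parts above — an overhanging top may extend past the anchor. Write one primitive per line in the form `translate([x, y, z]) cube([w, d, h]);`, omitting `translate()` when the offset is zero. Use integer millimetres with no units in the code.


translate([416, 493, 0]) cube([30, 383, 677]);
translate([1539, 493, 0]) cube([30, 383, 677]);
translate([446, 493, 0]) cube([1093, 383, 19]);
translate([446, 493, 297]) cube([1093, 383, 19]);
translate([446, 493, 594]) cube([1093, 383, 19]);


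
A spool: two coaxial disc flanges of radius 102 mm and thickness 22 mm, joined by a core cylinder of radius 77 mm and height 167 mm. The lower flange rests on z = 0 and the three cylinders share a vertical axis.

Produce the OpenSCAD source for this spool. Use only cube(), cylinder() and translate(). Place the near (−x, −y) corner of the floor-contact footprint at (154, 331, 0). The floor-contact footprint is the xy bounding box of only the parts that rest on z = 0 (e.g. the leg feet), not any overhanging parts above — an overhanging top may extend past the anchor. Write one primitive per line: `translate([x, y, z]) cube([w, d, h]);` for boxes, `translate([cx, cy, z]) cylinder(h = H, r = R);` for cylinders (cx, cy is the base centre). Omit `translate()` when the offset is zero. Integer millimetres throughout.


translate([256, 433, 0]) cylinder(h = 22, r = 102);
translate([256, 433, 22]) cylinder(h = 167, r = 77);
translate([256, 433, 189]) cylinder(h = 22, r = 102);


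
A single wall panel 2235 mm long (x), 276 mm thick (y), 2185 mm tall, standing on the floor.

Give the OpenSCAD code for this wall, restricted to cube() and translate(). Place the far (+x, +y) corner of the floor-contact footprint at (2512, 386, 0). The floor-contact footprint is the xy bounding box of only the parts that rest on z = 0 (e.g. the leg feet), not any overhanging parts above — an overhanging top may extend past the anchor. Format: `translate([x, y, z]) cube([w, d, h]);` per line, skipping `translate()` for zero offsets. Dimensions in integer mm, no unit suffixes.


translate([277, 110, 0]) cube([2235, 276, 2185]);


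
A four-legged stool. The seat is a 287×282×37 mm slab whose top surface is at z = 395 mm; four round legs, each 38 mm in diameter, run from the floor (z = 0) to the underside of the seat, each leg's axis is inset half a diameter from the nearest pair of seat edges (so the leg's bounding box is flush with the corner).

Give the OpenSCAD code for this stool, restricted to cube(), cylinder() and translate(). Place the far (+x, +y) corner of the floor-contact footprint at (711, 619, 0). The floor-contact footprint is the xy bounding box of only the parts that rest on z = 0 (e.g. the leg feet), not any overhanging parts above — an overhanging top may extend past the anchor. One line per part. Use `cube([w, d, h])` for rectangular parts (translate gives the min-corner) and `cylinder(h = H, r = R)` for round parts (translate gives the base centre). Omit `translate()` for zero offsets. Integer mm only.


translate([424, 337, 358]) cube([287, 282, 37]);
translate([443, 356, 0]) cylinder(h = 358, r = 19);
translate([692, 356, 0]) cylinder(h = 358, r = 19);
translate([443, 600, 0]) cylinder(h = 358, r = 19);
translate([692, 600, 0]) cylinder(h = 358, r = 19);


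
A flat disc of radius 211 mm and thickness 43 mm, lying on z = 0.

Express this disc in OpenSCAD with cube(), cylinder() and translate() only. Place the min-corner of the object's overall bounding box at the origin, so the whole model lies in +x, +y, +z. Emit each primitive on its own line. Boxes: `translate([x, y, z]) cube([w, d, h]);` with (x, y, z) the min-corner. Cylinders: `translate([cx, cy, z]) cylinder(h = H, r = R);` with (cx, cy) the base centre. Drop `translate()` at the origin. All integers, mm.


translate([211, 211, 0]) cylinder(h = 43, r = 211);


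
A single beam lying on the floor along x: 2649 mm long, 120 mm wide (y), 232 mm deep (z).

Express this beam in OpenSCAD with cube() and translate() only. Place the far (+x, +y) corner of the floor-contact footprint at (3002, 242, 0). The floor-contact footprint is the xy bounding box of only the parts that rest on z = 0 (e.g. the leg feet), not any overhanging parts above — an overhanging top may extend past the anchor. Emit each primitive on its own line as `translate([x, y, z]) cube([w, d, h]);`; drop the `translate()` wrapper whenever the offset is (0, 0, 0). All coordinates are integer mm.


translate([353, 122, 0]) cube([2649, 120, 232]);


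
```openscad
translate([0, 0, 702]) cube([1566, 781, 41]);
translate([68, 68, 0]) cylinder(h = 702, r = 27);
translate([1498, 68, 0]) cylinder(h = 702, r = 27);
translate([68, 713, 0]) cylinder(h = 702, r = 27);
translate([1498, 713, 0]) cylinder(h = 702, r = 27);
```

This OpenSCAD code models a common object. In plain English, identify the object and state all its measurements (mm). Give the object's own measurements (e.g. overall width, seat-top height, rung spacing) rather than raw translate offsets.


A rectangular dining table. The top is 1566×781×41 mm with its upper surface at z = 743 mm. It stands on four round legs of 54 mm diameter, each leg's bounding box inset 41 mm from the nearest pair of top edges, running from the floor to the underside of the top.


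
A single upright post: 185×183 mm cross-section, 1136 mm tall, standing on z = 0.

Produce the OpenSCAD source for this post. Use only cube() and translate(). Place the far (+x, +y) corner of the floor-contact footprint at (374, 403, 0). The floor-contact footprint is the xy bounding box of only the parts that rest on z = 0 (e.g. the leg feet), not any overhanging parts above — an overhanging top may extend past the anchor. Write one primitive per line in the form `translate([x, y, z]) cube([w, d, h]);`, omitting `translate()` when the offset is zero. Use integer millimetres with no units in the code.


translate([189, 220, 0]) cube([185, 183, 1136]);


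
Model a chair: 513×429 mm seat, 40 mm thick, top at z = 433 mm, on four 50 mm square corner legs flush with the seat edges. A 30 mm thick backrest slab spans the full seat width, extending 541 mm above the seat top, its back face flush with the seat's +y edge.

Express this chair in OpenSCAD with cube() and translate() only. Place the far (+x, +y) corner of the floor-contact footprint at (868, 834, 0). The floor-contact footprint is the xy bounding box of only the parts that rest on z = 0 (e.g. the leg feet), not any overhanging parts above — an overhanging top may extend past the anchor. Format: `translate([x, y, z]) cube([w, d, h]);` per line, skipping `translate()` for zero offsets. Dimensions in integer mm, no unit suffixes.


translate([355, 405, 393]) cube([513, 429, 40]);
translate([355, 405, 0]) cube([50, 50, 393]);
translate([818, 405, 0]) cube([50, 50, 393]);
translate([355, 784, 0]) cube([50, 50, 393]);
translate([818, 784, 0]) cube([50, 50, 393]);
translate([355, 804, 433]) cube([513, 30, 541]);


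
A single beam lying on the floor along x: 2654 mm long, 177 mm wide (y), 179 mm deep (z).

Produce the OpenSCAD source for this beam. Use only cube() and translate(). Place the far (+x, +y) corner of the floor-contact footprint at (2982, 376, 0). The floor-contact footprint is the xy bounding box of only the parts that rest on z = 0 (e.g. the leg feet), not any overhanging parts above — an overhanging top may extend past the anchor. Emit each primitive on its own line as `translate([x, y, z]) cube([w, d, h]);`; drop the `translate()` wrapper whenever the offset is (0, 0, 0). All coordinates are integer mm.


translate([328, 199, 0]) cube([2654, 177, 179]);


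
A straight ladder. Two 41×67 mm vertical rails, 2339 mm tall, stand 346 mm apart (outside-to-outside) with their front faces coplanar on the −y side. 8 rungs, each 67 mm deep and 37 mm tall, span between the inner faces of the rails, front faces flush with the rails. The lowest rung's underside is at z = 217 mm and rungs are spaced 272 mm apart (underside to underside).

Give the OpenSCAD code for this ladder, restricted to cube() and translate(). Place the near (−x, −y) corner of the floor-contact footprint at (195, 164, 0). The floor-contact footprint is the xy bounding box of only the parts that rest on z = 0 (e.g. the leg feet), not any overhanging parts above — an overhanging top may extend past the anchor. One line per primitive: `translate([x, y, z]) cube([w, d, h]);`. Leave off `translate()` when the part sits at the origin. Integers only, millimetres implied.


translate([195, 164, 0]) cube([41, 67, 2339]);
translate([500, 164, 0]) cube([41, 67, 2339]);
translate([236, 164, 217]) cube([264, 67, 37]);
translate([236, 164, 489]) cube([264, 67, 37]);
translate([236, 164, 761]) cube([264, 67, 37]);
translate([236, 164, 1033]) cube([264, 67, 37]);
translate([236, 164, 1305]) cube([264, 67, 37]);
translate([236, 164, 1577]) cube([264, 67, 37]);
translate([236, 164, 1849]) cube([264, 67, 37]);
translate([236, 164, 2121]) cube([264, 67, 37]);


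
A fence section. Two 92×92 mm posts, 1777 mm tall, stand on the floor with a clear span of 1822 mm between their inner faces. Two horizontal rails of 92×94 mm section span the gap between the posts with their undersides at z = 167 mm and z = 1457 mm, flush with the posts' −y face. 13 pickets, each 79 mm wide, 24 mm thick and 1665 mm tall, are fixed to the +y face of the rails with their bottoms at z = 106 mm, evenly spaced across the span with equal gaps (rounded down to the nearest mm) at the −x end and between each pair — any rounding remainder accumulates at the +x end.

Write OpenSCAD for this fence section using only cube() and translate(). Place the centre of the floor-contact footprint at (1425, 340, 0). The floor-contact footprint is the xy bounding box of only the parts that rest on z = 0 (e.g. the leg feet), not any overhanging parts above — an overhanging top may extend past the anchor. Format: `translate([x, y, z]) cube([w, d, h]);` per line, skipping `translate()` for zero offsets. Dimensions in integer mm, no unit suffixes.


translate([422, 294, 0]) cube([92, 92, 1777]);
translate([2336, 294, 0]) cube([92, 92, 1777]);
translate([514, 294, 167]) cube([1822, 92, 94]);
translate([514, 294, 1457]) cube([1822, 92, 94]);
translate([570, 386, 106]) cube([79, 24, 1665]);
translate([705, 386, 106]) cube([79, 24, 1665]);
translate([840, 386, 106]) cube([79, 24, 1665]);
translate([975, 386, 106]) cube([79, 24, 1665]);
translate([1110, 386, 106]) cube([79, 24, 1665]);
translate([1245, 386, 106]) cube([79, 24, 1665]);
translate([1380, 386, 106]) cube([79, 24, 1665]);
translate([1515, 386, 106]) cube([79, 24, 1665]);
translate([1650, 386, 106]) cube([79, 24, 1665]);
translate([1785, 386, 106]) cube([79, 24, 1665]);
translate([1920, 386, 106]) cube([79, 24, 1665]);
translate([2055, 386, 106]) cube([79, 24, 1665]);
translate([2190, 386, 106]) cube([79, 24, 1665]);


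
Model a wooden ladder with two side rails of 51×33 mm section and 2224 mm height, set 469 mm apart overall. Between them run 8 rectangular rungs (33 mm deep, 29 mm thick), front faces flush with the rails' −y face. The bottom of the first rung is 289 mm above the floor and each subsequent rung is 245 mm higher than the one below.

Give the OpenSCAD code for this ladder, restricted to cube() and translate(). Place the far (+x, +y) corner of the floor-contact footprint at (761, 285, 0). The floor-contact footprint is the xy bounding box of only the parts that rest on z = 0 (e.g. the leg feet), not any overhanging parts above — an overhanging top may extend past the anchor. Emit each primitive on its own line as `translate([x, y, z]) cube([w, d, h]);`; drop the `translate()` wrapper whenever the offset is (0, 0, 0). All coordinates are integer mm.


translate([292, 252, 0]) cube([51, 33, 2224]);
translate([710, 252, 0]) cube([51, 33, 2224]);
translate([343, 252, 289]) cube([367, 33, 29]);
translate([343, 252, 534]) cube([367, 33, 29]);
translate([343, 252, 779]) cube([367, 33, 29]);
translate([343, 252, 1024]) cube([367, 33, 29]);
translate([343, 252, 1269]) cube([367, 33, 29]);
translate([343, 252, 1514]) cube([367, 33, 29]);
translate([343, 252, 1759]) cube([367, 33, 29]);
translate([343, 252, 2004]) cube([367, 33, 29]);


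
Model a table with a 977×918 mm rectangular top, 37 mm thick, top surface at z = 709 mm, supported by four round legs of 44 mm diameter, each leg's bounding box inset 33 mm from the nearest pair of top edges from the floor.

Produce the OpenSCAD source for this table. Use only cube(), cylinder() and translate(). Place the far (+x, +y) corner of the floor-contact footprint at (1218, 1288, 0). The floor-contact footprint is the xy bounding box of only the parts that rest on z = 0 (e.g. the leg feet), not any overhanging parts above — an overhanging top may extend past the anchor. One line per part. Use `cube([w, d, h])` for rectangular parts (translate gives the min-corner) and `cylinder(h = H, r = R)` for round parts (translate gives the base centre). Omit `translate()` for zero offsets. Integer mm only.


translate([274, 403, 672]) cube([977, 918, 37]);
translate([329, 458, 0]) cylinder(h = 672, r = 22);
translate([1196, 458, 0]) cylinder(h = 672, r = 22);
translate([329, 1266, 0]) cylinder(h = 672, r = 22);
translate([1196, 1266, 0]) cylinder(h = 672, r = 22);


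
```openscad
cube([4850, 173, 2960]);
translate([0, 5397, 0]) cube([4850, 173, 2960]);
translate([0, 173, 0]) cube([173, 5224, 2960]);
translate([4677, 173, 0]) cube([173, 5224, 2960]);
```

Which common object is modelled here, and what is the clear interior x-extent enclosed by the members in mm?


A house (or room) frame. The interior width is 4504 mm.

Four 2960 mm walls enclosing a rectangle with no floor or roof — a room or house frame. Outside width is 4850 mm and wall thickness is 173 mm, so the interior width is 4850 − 2 × 173 = 4504 mm.


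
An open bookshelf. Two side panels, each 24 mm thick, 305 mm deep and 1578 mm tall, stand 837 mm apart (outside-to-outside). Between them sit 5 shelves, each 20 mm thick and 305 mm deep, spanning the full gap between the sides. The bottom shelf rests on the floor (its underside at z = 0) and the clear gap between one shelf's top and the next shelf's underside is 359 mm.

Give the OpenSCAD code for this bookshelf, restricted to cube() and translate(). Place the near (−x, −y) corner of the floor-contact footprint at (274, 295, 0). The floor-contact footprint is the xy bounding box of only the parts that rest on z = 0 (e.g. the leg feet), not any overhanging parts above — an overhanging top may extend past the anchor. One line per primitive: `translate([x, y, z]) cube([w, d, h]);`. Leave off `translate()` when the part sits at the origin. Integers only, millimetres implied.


translate([274, 295, 0]) cube([24, 305, 1578]);
translate([1087, 295, 0]) cube([24, 305, 1578]);
translate([298, 295, 0]) cube([789, 305, 20]);
translate([298, 295, 379]) cube([789, 305, 20]);
translate([298, 295, 758]) cube([789, 305, 20]);
translate([298, 295, 1137]) cube([789, 305, 20]);
translate([298, 295, 1516]) cube([789, 305, 20]);


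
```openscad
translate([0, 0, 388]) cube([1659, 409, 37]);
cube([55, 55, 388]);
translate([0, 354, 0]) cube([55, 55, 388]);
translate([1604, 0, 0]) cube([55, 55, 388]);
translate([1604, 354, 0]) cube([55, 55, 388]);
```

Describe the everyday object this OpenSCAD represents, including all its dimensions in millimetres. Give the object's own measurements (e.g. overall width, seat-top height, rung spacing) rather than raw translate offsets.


A long wooden bench with a 1659 mm (x) × 409 mm (y) seat, 37 mm thick, its top surface 425 mm above the floor. Four 55 mm square legs at the seat corners, flush with the edges, run from z = 0 to the seat underside.


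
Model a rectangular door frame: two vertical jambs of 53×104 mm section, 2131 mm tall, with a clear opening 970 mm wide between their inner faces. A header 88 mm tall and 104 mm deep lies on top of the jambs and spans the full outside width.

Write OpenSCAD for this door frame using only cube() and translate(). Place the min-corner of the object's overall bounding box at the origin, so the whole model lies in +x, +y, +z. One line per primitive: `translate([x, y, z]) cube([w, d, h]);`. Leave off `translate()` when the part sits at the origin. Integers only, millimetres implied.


cube([53, 104, 2131]);
translate([1023, 0, 0]) cube([53, 104, 2131]);
translate([0, 0, 2131]) cube([1076, 104, 88]);


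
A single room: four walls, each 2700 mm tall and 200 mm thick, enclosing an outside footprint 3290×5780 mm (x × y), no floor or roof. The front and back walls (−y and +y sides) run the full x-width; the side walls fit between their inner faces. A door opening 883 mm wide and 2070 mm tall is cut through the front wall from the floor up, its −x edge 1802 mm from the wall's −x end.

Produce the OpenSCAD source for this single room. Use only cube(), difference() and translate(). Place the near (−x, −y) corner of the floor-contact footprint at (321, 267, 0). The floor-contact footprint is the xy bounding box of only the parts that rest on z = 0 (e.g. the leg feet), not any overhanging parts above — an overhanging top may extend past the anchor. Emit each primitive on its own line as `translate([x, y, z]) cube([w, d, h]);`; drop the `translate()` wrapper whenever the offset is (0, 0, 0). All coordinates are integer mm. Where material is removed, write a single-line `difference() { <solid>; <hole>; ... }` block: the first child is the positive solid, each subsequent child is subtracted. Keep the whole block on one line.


difference() { translate([321, 267, 0]) cube([3290, 200, 2700]); translate([2123, 267, 0]) cube([883, 200, 2070]); }
translate([321, 5847, 0]) cube([3290, 200, 2700]);
translate([321, 467, 0]) cube([200, 5380, 2700]);
translate([3411, 467, 0]) cube([200, 5380, 2700]);


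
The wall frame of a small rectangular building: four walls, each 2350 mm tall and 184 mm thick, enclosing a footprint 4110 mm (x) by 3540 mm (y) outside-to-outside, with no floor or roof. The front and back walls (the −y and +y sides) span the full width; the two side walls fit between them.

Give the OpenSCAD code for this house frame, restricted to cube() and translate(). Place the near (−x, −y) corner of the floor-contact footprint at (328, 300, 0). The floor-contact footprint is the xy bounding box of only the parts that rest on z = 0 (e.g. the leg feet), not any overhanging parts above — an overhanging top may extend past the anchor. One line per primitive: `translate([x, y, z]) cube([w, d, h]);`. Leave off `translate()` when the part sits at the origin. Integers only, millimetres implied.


translate([328, 300, 0]) cube([4110, 184, 2350]);
translate([328, 3656, 0]) cube([4110, 184, 2350]);
translate([328, 484, 0]) cube([184, 3172, 2350]);
translate([4254, 484, 0]) cube([184, 3172, 2350]);


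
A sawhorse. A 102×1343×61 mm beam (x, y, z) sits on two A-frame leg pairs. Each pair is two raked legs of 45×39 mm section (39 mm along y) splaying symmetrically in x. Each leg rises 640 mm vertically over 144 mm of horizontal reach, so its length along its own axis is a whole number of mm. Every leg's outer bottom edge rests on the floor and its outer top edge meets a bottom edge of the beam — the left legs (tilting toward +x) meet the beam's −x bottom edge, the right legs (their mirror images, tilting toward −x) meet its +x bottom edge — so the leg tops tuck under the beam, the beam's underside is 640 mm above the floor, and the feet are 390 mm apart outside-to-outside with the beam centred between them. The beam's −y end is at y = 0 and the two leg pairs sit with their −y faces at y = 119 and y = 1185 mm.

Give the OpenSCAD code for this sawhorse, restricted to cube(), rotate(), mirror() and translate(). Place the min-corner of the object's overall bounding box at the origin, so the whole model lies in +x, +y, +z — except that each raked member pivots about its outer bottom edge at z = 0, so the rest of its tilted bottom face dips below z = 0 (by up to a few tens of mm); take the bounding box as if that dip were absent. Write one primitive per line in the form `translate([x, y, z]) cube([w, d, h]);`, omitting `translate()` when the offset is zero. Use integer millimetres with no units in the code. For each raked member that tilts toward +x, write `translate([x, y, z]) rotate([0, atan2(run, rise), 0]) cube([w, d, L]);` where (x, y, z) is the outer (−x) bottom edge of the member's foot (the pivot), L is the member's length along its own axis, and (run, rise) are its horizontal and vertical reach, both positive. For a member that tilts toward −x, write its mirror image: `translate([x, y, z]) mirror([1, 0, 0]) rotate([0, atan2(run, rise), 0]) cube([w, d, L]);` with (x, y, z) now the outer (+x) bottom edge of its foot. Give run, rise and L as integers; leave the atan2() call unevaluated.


translate([144, 0, 640]) cube([102, 1343, 61]);
translate([0, 119, 0]) rotate([0, atan2(144, 640), 0]) cube([45, 39, 656]);
translate([390, 119, 0]) mirror([1, 0, 0]) rotate([0, atan2(144, 640), 0]) cube([45, 39, 656]);
translate([0, 1185, 0]) rotate([0, atan2(144, 640), 0]) cube([45, 39, 656]);
translate([390, 1185, 0]) mirror([1, 0, 0]) rotate([0, atan2(144, 640), 0]) cube([45, 39, 656]);


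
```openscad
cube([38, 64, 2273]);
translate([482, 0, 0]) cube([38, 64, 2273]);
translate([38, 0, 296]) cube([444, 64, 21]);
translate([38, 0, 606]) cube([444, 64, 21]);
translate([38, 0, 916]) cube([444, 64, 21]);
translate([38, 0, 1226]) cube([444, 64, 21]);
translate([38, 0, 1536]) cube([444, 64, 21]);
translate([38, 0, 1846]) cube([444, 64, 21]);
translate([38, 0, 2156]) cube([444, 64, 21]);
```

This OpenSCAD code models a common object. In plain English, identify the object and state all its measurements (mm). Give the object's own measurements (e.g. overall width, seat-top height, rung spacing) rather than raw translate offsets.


A straight ladder. Two 38×64 mm vertical rails, 2273 mm tall, stand 520 mm apart (outside-to-outside) with their front faces coplanar on the −y side. 7 rungs, each 64 mm deep and 21 mm tall, span between the inner faces of the rails, front faces flush with the rails. The lowest rung's underside is at z = 296 mm and rungs are spaced 310 mm apart (underside to underside).


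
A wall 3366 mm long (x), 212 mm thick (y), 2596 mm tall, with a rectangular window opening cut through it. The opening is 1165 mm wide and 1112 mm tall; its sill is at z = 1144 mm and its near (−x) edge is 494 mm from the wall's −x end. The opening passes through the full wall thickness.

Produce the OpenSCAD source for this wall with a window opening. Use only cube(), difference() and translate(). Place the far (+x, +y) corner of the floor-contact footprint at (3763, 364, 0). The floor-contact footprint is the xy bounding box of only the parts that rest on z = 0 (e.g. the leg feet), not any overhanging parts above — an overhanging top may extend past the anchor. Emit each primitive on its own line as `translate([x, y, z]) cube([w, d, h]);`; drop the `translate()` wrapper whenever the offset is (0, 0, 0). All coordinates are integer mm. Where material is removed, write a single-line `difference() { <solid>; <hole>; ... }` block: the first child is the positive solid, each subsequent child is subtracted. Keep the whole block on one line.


difference() { translate([397, 152, 0]) cube([3366, 212, 2596]); translate([891, 152, 1144]) cube([1165, 212, 1112]); }


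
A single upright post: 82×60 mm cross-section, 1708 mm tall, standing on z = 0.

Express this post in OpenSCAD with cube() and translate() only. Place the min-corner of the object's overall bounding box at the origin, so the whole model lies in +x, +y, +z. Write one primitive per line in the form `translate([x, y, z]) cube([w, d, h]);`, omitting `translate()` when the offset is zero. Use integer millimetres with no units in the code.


cube([82, 60, 1708]);
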